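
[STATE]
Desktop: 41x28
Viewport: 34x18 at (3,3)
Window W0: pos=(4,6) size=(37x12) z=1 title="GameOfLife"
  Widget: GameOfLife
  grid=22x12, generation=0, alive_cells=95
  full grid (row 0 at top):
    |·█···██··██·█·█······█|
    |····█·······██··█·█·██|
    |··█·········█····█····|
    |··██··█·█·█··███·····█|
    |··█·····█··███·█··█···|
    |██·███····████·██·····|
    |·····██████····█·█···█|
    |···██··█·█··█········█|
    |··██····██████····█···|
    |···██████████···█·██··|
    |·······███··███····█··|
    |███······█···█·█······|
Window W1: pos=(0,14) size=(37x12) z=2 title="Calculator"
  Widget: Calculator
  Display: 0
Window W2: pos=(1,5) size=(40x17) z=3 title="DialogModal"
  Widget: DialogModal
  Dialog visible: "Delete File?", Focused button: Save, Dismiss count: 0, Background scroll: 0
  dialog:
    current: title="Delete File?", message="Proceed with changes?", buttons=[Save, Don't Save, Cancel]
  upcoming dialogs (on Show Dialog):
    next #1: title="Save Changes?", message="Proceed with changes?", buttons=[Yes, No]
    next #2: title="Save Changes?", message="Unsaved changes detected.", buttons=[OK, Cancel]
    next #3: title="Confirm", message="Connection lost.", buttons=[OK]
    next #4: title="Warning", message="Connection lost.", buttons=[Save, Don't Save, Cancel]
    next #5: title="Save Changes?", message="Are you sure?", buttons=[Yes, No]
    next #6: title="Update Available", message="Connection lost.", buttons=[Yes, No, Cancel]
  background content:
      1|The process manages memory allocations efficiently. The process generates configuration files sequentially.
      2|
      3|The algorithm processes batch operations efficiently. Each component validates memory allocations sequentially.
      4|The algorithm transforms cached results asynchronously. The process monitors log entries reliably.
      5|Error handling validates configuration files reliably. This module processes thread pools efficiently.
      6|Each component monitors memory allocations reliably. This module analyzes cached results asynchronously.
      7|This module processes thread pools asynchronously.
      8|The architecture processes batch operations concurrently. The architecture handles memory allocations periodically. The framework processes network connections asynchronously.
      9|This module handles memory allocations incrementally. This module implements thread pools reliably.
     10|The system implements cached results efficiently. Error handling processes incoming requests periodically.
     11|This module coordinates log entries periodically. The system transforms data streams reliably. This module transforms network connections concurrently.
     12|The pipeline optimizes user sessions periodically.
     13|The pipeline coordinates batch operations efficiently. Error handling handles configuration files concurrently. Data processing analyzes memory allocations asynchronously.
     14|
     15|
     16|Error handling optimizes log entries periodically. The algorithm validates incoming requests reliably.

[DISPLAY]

                                  
                                  
━━━━━━━━━━━━━━━━━━━━━━━━━━━━━━━━━━
DialogModal                       
──────────────────────────────────
he process manages memory allocati
                                  
he algorithm processes batch opera
he algorithm transforms cached res
rr┌──────────────────────────────┐
ac│         Delete File?         │
hi│    Proceed with changes?     │
he│ [Save]  Don't Save   Cancel  │
hi└──────────────────────────────┘
he system implements cached result
his module coordinates log entries
he pipeline optimizes user session
he pipeline coordinates batch oper


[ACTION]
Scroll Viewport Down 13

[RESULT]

he algorithm processes batch opera
he algorithm transforms cached res
rr┌──────────────────────────────┐
ac│         Delete File?         │
hi│    Proceed with changes?     │
he│ [Save]  Don't Save   Cancel  │
hi└──────────────────────────────┘
he system implements cached result
his module coordinates log entries
he pipeline optimizes user session
he pipeline coordinates batch oper
━━━━━━━━━━━━━━━━━━━━━━━━━━━━━━━━━━
──┼───┼───┼───┤                  ┃
1 │ 2 │ 3 │ - │                  ┃
──┴───┴───┴───┘                  ┃
━━━━━━━━━━━━━━━━━━━━━━━━━━━━━━━━━┛
                                  
                                  


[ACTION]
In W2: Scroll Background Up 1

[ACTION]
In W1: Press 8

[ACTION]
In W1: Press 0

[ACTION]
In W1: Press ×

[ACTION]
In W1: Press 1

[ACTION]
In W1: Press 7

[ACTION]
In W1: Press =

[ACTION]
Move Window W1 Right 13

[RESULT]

he algorithm processes batch opera
he algorithm transforms cached res
rr┌──────────────────────────────┐
ac│         Delete File?         │
hi│    Proceed with changes?     │
he│ [Save]  Don't Save   Cancel  │
hi└──────────────────────────────┘
he system implements cached result
his module coordinates log entries
he pipeline optimizes user session
he pipeline coordinates batch oper
━━━━━━━━━━━━━━━━━━━━━━━━━━━━━━━━━━
 ┃├───┼───┼───┼───┤               
 ┃│ 1 │ 2 │ 3 │ - │               
 ┃└───┴───┴───┴───┘               
 ┗━━━━━━━━━━━━━━━━━━━━━━━━━━━━━━━━
                                  
                                  


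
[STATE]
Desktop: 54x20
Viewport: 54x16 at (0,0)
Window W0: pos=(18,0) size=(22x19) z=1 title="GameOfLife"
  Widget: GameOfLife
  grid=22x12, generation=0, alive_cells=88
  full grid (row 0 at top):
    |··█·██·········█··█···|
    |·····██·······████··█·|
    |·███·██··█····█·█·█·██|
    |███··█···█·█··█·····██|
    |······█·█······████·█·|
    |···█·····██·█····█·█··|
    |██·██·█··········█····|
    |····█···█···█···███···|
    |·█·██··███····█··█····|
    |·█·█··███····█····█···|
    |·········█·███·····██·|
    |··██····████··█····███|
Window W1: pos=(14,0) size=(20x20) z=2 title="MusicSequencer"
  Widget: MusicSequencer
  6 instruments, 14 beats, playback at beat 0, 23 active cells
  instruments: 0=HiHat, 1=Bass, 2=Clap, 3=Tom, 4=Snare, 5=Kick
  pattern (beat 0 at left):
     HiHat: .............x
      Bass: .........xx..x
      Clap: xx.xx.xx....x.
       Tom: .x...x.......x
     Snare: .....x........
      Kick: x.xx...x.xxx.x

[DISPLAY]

              ┏━━━━━━━━━━━━━━━━━━┓━━━━━┓              
              ┃ MusicSequencer   ┃     ┃              
              ┠──────────────────┨─────┨              
              ┃      ▼12345678901┃     ┃              
              ┃ HiHat············┃··█··┃              
              ┃  Bass·········██·┃██··█┃              
              ┃  Clap██·██·██····┃█·█·█┃              
              ┃   Tom·█···█······┃····█┃              
              ┃ Snare·····█······┃███·█┃              
              ┃  Kick█·██···█·███┃·█·█·┃              
              ┃                  ┃·█···┃              
              ┃                  ┃███··┃              
              ┃                  ┃·█···┃              
              ┃                  ┃··█··┃              
              ┃                  ┃···██┃              
              ┃                  ┃···██┃              


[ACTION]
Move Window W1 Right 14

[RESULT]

                  ┏━━━━━━━━━┏━━━━━━━━━━━━━━━━━━┓      
                  ┃ GameOfLi┃ MusicSequencer   ┃      
                  ┠─────────┠──────────────────┨      
                  ┃Gen: 0   ┃      ▼12345678901┃      
                  ┃·█·██····┃ HiHat············┃      
                  ┃····██···┃  Bass·········██·┃      
                  ┃███·██··█┃  Clap██·██·██····┃      
                  ┃██··█···█┃   Tom·█···█······┃      
                  ┃·····█·█·┃ Snare·····█······┃      
                  ┃··█·····█┃  Kick█·██···█·███┃      
                  ┃█·██·█···┃                  ┃      
                  ┃···█···█·┃                  ┃      
                  ┃█·██··███┃                  ┃      
                  ┃█·█··███·┃                  ┃      
                  ┃········█┃                  ┃      
                  ┃·██····██┃                  ┃      


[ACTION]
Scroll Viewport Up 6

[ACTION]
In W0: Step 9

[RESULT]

                  ┏━━━━━━━━━┏━━━━━━━━━━━━━━━━━━┓      
                  ┃ GameOfLi┃ MusicSequencer   ┃      
                  ┠─────────┠──────────────────┨      
                  ┃Gen: 9   ┃      ▼12345678901┃      
                  ┃·········┃ HiHat············┃      
                  ┃·█·······┃  Bass·········██·┃      
                  ┃█·█······┃  Clap██·██·██····┃      
                  ┃··██·····┃   Tom·█···█······┃      
                  ┃·█·······┃ Snare·····█······┃      
                  ┃█········┃  Kick█·██···█·███┃      
                  ┃█········┃                  ┃      
                  ┃·········┃                  ┃      
                  ┃··█······┃                  ┃      
                  ┃████·····┃                  ┃      
                  ┃·███·····┃                  ┃      
                  ┃·········┃                  ┃      


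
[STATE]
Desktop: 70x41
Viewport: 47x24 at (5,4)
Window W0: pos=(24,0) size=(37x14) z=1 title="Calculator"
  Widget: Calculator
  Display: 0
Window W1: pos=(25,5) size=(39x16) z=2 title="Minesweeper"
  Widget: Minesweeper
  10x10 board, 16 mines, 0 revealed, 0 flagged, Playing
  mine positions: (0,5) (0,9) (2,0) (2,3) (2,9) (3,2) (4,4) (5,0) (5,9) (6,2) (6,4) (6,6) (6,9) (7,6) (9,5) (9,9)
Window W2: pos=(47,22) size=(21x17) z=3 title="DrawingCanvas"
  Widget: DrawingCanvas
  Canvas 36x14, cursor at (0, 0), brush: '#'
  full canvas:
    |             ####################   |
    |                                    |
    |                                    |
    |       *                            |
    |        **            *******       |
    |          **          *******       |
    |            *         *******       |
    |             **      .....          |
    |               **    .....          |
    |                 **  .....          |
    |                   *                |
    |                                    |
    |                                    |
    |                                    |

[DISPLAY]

                   ┃┌───┬───┬───┬───┐          
                   ┃┏━━━━━━━━━━━━━━━━━━━━━━━━━━
                   ┃┃ Minesweeper              
                   ┃┠──────────────────────────
                   ┃┃■■■■■■■■■■                
                   ┃┃■■■■■■■■■■                
                   ┃┃■■■■■■■■■■                
                   ┃┃■■■■■■■■■■                
                   ┃┃■■■■■■■■■■                
                   ┗┃■■■■■■■■■■                
                    ┃■■■■■■■■■■                
                    ┃■■■■■■■■■■                
                    ┃■■■■■■■■■■                
                    ┃■■■■■■■■■■                
                    ┃                          
                    ┃                          
                    ┗━━━━━━━━━━━━━━━━━━━━━━━━━━
                                               
                                          ┏━━━━
                                          ┃ Dra
                                          ┠────
                                          ┃+   
                                          ┃    
                                          ┃    


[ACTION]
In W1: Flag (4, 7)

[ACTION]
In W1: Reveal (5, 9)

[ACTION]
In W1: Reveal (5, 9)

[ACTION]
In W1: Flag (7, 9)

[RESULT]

                   ┃┌───┬───┬───┬───┐          
                   ┃┏━━━━━━━━━━━━━━━━━━━━━━━━━━
                   ┃┃ Minesweeper              
                   ┃┠──────────────────────────
                   ┃┃■■■■■✹■■■✹                
                   ┃┃■■■■■■■■■■                
                   ┃┃✹■■✹■■■■■✹                
                   ┃┃■■✹■■■■■■■                
                   ┃┃■■■■✹■■⚑■■                
                   ┗┃✹■■■■■■■■✹                
                    ┃■■✹■✹■✹■■✹                
                    ┃■■■■■■✹■■■                
                    ┃■■■■■■■■■■                
                    ┃■■■■■✹■■■✹                
                    ┃                          
                    ┃                          
                    ┗━━━━━━━━━━━━━━━━━━━━━━━━━━
                                               
                                          ┏━━━━
                                          ┃ Dra
                                          ┠────
                                          ┃+   
                                          ┃    
                                          ┃    


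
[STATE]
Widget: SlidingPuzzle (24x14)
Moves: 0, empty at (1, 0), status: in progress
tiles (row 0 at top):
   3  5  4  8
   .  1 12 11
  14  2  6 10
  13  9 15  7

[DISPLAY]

┌────┬────┬────┬────┐   
│  3 │  5 │  4 │  8 │   
├────┼────┼────┼────┤   
│    │  1 │ 12 │ 11 │   
├────┼────┼────┼────┤   
│ 14 │  2 │  6 │ 10 │   
├────┼────┼────┼────┤   
│ 13 │  9 │ 15 │  7 │   
└────┴────┴────┴────┘   
Moves: 0                
                        
                        
                        
                        


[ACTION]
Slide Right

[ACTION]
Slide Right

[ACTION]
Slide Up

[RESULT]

┌────┬────┬────┬────┐   
│  3 │  5 │  4 │  8 │   
├────┼────┼────┼────┤   
│ 14 │  1 │ 12 │ 11 │   
├────┼────┼────┼────┤   
│    │  2 │  6 │ 10 │   
├────┼────┼────┼────┤   
│ 13 │  9 │ 15 │  7 │   
└────┴────┴────┴────┘   
Moves: 1                
                        
                        
                        
                        


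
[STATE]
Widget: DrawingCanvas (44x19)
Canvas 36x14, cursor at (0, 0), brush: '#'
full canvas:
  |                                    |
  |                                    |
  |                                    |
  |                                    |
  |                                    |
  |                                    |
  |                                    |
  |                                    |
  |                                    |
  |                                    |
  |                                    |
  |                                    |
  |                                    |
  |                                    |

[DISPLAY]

+                                           
                                            
                                            
                                            
                                            
                                            
                                            
                                            
                                            
                                            
                                            
                                            
                                            
                                            
                                            
                                            
                                            
                                            
                                            


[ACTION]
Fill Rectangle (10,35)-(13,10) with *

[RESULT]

+                                           
                                            
                                            
                                            
                                            
                                            
                                            
                                            
                                            
                                            
          **************************        
          **************************        
          **************************        
          **************************        
                                            
                                            
                                            
                                            
                                            


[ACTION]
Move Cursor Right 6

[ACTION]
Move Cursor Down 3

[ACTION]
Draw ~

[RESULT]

                                            
                                            
                                            
      ~                                     
                                            
                                            
                                            
                                            
                                            
                                            
          **************************        
          **************************        
          **************************        
          **************************        
                                            
                                            
                                            
                                            
                                            


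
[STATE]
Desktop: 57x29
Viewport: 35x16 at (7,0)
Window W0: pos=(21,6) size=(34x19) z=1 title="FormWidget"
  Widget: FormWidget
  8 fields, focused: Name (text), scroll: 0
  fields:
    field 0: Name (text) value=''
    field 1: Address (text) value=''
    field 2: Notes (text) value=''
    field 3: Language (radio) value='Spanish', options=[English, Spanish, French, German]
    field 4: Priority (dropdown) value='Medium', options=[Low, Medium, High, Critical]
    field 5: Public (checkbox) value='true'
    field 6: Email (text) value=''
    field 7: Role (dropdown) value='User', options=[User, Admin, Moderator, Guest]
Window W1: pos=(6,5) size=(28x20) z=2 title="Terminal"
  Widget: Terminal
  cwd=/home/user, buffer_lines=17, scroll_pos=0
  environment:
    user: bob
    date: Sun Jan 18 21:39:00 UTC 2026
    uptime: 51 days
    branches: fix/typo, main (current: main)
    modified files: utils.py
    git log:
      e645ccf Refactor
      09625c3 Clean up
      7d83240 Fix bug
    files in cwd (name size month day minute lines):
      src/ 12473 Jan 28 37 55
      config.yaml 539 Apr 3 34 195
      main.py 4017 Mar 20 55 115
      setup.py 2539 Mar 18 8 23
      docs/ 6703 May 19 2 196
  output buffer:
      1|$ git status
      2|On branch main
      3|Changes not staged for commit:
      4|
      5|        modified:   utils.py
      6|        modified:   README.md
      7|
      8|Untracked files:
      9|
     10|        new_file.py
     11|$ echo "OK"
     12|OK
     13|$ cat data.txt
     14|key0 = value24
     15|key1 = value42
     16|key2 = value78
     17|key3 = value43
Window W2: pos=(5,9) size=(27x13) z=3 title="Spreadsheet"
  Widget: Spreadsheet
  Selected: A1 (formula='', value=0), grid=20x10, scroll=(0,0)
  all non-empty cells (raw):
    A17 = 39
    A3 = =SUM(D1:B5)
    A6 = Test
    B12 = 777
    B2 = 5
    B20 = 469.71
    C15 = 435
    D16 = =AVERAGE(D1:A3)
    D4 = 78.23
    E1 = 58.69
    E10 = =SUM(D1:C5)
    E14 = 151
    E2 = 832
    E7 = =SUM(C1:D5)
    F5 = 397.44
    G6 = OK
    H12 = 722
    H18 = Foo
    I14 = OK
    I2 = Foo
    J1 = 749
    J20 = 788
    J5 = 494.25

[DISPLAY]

                                   
                                   
                                   
                                   
                                   
━━━━━━━━━━━━━━━━━━━━━━━━━━┓        
 Terminal                 ┃━━━━━━━━
──────────────────────────┨        
$ git status              ┃────────
━━━━━━━━━━━━━━━━━━━━━━━━┓ ┃  [     
Spreadsheet             ┃m┃  [     
────────────────────────┨ ┃  [     
1:                      ┃.┃  ( ) En
      A       B       C ┃E┃  [Mediu
------------------------┃ ┃  [x]   
 1      [0]       0     ┃ ┃  [     


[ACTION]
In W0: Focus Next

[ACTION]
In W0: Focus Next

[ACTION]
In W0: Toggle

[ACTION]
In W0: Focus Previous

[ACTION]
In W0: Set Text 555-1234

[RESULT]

                                   
                                   
                                   
                                   
                                   
━━━━━━━━━━━━━━━━━━━━━━━━━━┓        
 Terminal                 ┃━━━━━━━━
──────────────────────────┨        
$ git status              ┃────────
━━━━━━━━━━━━━━━━━━━━━━━━┓ ┃  [     
Spreadsheet             ┃m┃  [555-1
────────────────────────┨ ┃  [     
1:                      ┃.┃  ( ) En
      A       B       C ┃E┃  [Mediu
------------------------┃ ┃  [x]   
 1      [0]       0     ┃ ┃  [     


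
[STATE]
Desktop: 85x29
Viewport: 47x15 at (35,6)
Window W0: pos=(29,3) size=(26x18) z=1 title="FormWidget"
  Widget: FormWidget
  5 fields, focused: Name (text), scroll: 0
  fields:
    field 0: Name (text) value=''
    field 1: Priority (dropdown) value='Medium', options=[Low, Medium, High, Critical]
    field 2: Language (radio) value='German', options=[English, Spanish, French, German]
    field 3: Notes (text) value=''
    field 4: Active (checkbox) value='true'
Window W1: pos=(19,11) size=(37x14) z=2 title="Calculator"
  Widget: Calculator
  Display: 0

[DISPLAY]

e:       [        ]┃                           
ority:   [Medium ▼]┃                           
guage:   ( ) Englis┃                           
es:      [        ]┃                           
ive:     [x]       ┃                           
━━━━━━━━━━━━━━━━━━━━┓                          
                    ┃                          
────────────────────┨                          
                   0┃                          
─┐                  ┃                          
 │                  ┃                          
─┤                  ┃                          
 │                  ┃                          
─┤                  ┃                          
 │                  ┃                          


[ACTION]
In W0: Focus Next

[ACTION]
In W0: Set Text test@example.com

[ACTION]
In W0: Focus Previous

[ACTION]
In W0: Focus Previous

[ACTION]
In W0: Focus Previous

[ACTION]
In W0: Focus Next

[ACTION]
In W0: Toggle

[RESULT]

e:       [        ]┃                           
ority:   [Medium ▼]┃                           
guage:   ( ) Englis┃                           
es:      [        ]┃                           
ive:     [ ]       ┃                           
━━━━━━━━━━━━━━━━━━━━┓                          
                    ┃                          
────────────────────┨                          
                   0┃                          
─┐                  ┃                          
 │                  ┃                          
─┤                  ┃                          
 │                  ┃                          
─┤                  ┃                          
 │                  ┃                          


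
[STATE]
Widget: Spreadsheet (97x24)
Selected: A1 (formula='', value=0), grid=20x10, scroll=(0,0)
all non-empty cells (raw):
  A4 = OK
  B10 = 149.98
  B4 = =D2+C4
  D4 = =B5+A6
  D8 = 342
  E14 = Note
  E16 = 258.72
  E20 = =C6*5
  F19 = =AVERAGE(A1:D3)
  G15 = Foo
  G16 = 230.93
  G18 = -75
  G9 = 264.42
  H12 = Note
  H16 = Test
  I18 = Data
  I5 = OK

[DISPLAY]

A1:                                                                                              
       A       B       C       D       E       F       G       H       I       J                 
-------------------------------------------------------------------------------------------------
  1      [0]       0       0       0       0       0       0       0       0       0             
  2        0       0       0       0       0       0       0       0       0       0             
  3        0       0       0       0       0       0       0       0       0       0             
  4 OK             0       0       0       0       0       0       0       0       0             
  5        0       0       0       0       0       0       0       0OK             0             
  6        0       0       0       0       0       0       0       0       0       0             
  7        0       0       0       0       0       0       0       0       0       0             
  8        0       0       0     342       0       0       0       0       0       0             
  9        0       0       0       0       0       0  264.42       0       0       0             
 10        0  149.98       0       0       0       0       0       0       0       0             
 11        0       0       0       0       0       0       0       0       0       0             
 12        0       0       0       0       0       0       0Note           0       0             
 13        0       0       0       0       0       0       0       0       0       0             
 14        0       0       0       0Note           0       0       0       0       0             
 15        0       0       0       0       0       0Foo            0       0       0             
 16        0       0       0       0  258.72       0  230.93Test           0       0             
 17        0       0       0       0       0       0       0       0       0       0             
 18        0       0       0       0       0       0     -75       0Data           0             
 19        0       0       0       0       0       0       0       0       0       0             
 20        0       0       0       0       0       0       0       0       0       0             
                                                                                                 


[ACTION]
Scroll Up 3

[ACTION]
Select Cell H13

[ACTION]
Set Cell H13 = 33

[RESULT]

H13: 33                                                                                          
       A       B       C       D       E       F       G       H       I       J                 
-------------------------------------------------------------------------------------------------
  1        0       0       0       0       0       0       0       0       0       0             
  2        0       0       0       0       0       0       0       0       0       0             
  3        0       0       0       0       0       0       0       0       0       0             
  4 OK             0       0       0       0       0       0       0       0       0             
  5        0       0       0       0       0       0       0       0OK             0             
  6        0       0       0       0       0       0       0       0       0       0             
  7        0       0       0       0       0       0       0       0       0       0             
  8        0       0       0     342       0       0       0       0       0       0             
  9        0       0       0       0       0       0  264.42       0       0       0             
 10        0  149.98       0       0       0       0       0       0       0       0             
 11        0       0       0       0       0       0       0       0       0       0             
 12        0       0       0       0       0       0       0Note           0       0             
 13        0       0       0       0       0       0       0    [33]       0       0             
 14        0       0       0       0Note           0       0       0       0       0             
 15        0       0       0       0       0       0Foo            0       0       0             
 16        0       0       0       0  258.72       0  230.93Test           0       0             
 17        0       0       0       0       0       0       0       0       0       0             
 18        0       0       0       0       0       0     -75       0Data           0             
 19        0       0       0       0       0       0       0       0       0       0             
 20        0       0       0       0       0       0       0       0       0       0             
                                                                                                 


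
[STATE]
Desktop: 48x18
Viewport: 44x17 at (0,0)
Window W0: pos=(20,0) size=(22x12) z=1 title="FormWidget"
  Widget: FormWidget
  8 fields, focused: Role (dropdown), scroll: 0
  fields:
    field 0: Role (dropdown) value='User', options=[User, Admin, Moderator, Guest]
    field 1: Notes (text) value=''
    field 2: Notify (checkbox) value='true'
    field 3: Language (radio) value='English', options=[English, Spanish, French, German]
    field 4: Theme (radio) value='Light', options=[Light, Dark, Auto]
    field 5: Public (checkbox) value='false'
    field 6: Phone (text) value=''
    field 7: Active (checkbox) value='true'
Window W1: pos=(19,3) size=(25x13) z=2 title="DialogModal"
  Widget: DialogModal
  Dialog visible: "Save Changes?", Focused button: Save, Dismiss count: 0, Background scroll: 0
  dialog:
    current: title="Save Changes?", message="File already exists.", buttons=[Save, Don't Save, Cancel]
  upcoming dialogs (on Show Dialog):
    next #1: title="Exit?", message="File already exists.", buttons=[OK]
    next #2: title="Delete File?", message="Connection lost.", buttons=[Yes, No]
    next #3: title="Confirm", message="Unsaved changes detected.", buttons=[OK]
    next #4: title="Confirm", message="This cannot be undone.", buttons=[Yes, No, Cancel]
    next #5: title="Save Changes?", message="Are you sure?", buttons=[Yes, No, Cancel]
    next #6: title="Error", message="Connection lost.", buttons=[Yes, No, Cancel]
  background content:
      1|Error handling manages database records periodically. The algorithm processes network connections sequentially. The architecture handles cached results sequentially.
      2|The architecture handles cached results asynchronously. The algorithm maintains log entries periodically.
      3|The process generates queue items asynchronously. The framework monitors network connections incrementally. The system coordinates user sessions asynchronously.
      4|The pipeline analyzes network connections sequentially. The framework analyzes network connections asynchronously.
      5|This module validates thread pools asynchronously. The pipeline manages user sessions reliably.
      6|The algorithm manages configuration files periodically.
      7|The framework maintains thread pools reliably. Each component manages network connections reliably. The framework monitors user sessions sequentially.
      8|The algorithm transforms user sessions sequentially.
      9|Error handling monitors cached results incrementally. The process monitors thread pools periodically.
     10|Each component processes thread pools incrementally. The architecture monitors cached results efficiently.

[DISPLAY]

                    ┏━━━━━━━━━━━━━━━━━━━━┓  
                    ┃ FormWidget         ┃  
                    ┠────────────────────┨  
                   ┏━━━━━━━━━━━━━━━━━━━━━━━┓
                   ┃ DialogModal           ┃
                   ┠───────────────────────┨
                   ┃Error handling manages ┃
                   ┃The architecture handle┃
                   ┃Th┌─────────────────┐ q┃
                   ┃Th│  Save Changes?  │ n┃
                   ┃Th│File already exis│ t┃
                   ┃Th│[Save]  Don't Sav│ c┃
                   ┃Th└─────────────────┘ns┃
                   ┃The algorithm transform┃
                   ┃Error handling monitors┃
                   ┗━━━━━━━━━━━━━━━━━━━━━━━┛
                                            


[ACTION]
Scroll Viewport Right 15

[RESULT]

                ┏━━━━━━━━━━━━━━━━━━━━┓      
                ┃ FormWidget         ┃      
                ┠────────────────────┨      
               ┏━━━━━━━━━━━━━━━━━━━━━━━┓    
               ┃ DialogModal           ┃    
               ┠───────────────────────┨    
               ┃Error handling manages ┃    
               ┃The architecture handle┃    
               ┃Th┌─────────────────┐ q┃    
               ┃Th│  Save Changes?  │ n┃    
               ┃Th│File already exis│ t┃    
               ┃Th│[Save]  Don't Sav│ c┃    
               ┃Th└─────────────────┘ns┃    
               ┃The algorithm transform┃    
               ┃Error handling monitors┃    
               ┗━━━━━━━━━━━━━━━━━━━━━━━┛    
                                            


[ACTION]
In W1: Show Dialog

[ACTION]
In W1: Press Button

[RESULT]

                ┏━━━━━━━━━━━━━━━━━━━━┓      
                ┃ FormWidget         ┃      
                ┠────────────────────┨      
               ┏━━━━━━━━━━━━━━━━━━━━━━━┓    
               ┃ DialogModal           ┃    
               ┠───────────────────────┨    
               ┃Error handling manages ┃    
               ┃The architecture handle┃    
               ┃The process generates q┃    
               ┃The pipeline analyzes n┃    
               ┃This module validates t┃    
               ┃The algorithm manages c┃    
               ┃The framework maintains┃    
               ┃The algorithm transform┃    
               ┃Error handling monitors┃    
               ┗━━━━━━━━━━━━━━━━━━━━━━━┛    
                                            


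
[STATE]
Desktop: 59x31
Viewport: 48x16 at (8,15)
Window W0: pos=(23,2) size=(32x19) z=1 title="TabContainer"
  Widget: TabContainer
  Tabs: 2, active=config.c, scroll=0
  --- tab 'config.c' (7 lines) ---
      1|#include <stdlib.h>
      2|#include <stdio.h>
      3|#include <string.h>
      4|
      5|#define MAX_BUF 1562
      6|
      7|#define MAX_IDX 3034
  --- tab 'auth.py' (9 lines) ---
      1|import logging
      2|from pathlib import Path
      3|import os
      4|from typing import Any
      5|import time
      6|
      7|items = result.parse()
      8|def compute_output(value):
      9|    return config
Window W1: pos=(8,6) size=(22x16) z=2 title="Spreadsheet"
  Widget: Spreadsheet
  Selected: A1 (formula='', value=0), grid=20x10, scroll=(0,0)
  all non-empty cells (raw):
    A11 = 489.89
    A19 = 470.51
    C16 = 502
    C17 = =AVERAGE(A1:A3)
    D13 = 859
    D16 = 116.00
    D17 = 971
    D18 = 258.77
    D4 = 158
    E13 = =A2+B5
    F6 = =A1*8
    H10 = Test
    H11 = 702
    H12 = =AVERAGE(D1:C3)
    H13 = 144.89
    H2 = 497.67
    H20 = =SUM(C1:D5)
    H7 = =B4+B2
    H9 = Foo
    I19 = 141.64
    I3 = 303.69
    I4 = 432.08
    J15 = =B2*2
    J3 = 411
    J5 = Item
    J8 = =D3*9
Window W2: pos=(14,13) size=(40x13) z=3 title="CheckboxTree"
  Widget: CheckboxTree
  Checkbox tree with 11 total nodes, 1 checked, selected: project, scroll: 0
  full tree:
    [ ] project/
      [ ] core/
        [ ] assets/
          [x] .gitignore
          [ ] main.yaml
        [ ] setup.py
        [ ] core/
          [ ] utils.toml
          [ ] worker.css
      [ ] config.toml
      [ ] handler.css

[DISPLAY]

┃  4  ┠──────────────────────────────────────┨┃ 
┃  5  ┃>[-] project/                         ┃┃ 
┃  6  ┃   [-] core/                          ┃┃ 
┃  7  ┃     [-] assets/                      ┃┃ 
┃  8  ┃       [x] .gitignore                 ┃┃ 
┃  9  ┃       [ ] main.yaml                  ┃┛ 
┗━━━━━┃     [ ] setup.py                     ┃  
      ┃     [ ] core/                        ┃  
      ┃       [ ] utils.toml                 ┃  
      ┃       [ ] worker.css                 ┃  
      ┗━━━━━━━━━━━━━━━━━━━━━━━━━━━━━━━━━━━━━━┛  
                                                
                                                
                                                
                                                
                                                


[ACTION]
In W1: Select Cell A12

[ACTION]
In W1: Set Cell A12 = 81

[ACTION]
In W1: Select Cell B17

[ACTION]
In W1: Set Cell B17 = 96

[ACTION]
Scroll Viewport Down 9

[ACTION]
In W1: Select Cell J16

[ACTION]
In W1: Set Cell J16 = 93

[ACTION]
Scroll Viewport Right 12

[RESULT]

4  ┠──────────────────────────────────────┨┃    
5  ┃>[-] project/                         ┃┃    
6  ┃   [-] core/                          ┃┃    
7  ┃     [-] assets/                      ┃┃    
8  ┃       [x] .gitignore                 ┃┃    
9  ┃       [ ] main.yaml                  ┃┛    
━━━┃     [ ] setup.py                     ┃     
   ┃     [ ] core/                        ┃     
   ┃       [ ] utils.toml                 ┃     
   ┃       [ ] worker.css                 ┃     
   ┗━━━━━━━━━━━━━━━━━━━━━━━━━━━━━━━━━━━━━━┛     
                                                
                                                
                                                
                                                
                                                
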